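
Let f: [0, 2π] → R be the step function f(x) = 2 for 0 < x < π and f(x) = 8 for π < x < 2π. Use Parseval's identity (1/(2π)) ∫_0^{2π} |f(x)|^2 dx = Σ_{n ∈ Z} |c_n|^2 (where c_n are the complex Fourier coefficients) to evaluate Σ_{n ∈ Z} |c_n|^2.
Σ |c_n|^2 = 34

Parseval equates the L^2 energy of f (normalised by 1/(2π)) with the ℓ^2 sum of its Fourier coefficients: (1/(2π)) ∫_0^{2π} |f|^2 = Σ |c_n|^2.
Compute the left side: (1/(2π)) [∫_0^π 2^2 dx + ∫_π^{2π} 8^2 dx] = (1/(2π)) · (4π + 64π) = (4 + 64)/2 = 34.
So Σ_{n ∈ Z} |c_n|^2 = 34.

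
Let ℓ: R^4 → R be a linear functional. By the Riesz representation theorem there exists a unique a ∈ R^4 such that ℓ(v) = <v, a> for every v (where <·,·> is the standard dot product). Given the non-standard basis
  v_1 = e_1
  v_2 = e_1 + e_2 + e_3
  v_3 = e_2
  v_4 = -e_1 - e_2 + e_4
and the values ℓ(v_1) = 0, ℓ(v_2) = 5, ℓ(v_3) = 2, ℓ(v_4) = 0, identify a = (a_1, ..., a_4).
a = (0, 2, 3, 2)

Write a = (a_1, ..., a_4) in the standard basis. For each basis vector v_i, ℓ(v_i) = <v_i, a> is a linear equation in the a_j's. Collect the n equations into a matrix system V a = ℓ, where row i of V is v_i (expressed in the standard basis). Since V is invertible (lower-triangular with 1s on the diagonal, up to permutation), solve by back-substitution:
  V =
[[1, 0, 0, 0],
 [1, 1, 1, 0],
 [0, 1, 0, 0],
 [-1, -1, 0, 1]]
  V a = (0, 5, 2, 0)
Solving gives a = (0, 2, 3, 2).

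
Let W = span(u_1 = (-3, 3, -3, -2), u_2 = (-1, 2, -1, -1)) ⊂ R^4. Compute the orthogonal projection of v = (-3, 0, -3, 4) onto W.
proj_W(v) = (-16/7, -10/7, -16/7, -2/7)

Set up U = [u_1 | ... | u_2] ∈ R^(4×2). The projector onto W = col(U) is P = U (U^T U)^(-1) U^T.
Compute U^T U =
  [31, 14]
  [14, 7],
and U^T v = (10, 2).
Solve U^T U · c = U^T v for the coefficients: c = (2, -26/7). The projection is proj_W(v) = U c.
Check: (v - proj_W(v)) · u_1 = 0  (should be 0).
Check: (v - proj_W(v)) · u_2 = 0  (should be 0).
Result: proj_W(v) = (-16/7, -10/7, -16/7, -2/7).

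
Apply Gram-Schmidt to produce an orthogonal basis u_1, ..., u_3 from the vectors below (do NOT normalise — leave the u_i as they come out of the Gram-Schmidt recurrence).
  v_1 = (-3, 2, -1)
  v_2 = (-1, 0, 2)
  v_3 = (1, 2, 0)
Orthogonal basis:
  u_1 = (-3, 2, -1)
  u_2 = (-11/14, -1/7, 29/14)
  u_3 = (24/23, 42/23, 12/23)

Apply the Gram-Schmidt recurrence
  u_1 = v_1
  u_i = v_i − Σ_{j<i} ((v_i · u_j) / (u_j · u_j)) · u_j.

Step by step this gives:
  u_1 = (-3, 2, -1)
  u_2 = (-11/14, -1/7, 29/14)
  u_3 = (24/23, 42/23, 12/23)

Orthogonality check:
  u_2 · u_1 = 0 (should be 0)
  u_3 · u_1 = 0 (should be 0)
  u_3 · u_2 = 0 (should be 0)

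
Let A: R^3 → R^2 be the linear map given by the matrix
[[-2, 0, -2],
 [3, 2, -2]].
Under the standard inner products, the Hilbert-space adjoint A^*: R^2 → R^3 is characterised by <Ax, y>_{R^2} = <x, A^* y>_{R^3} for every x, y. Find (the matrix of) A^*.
A^* = A^T =
[[-2, 3],
 [0, 2],
 [-2, -2]]

For real matrices with standard dot products, the defining identity <Ax, y> = <x, A^* y> gives (Ax)^T y = x^T (A^*) y, i.e. x^T A^T y = x^T (A^*) y. Since this holds for all x, y, we must have A^* = A^T. Therefore
A^* =
[[-2, 3],
 [0, 2],
 [-2, -2]].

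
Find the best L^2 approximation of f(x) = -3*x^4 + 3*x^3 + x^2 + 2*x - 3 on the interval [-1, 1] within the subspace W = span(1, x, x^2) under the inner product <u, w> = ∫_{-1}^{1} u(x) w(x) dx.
g(x) = -11*x^2/7 + 19*x/5 - 96/35

The best approximation g ∈ W is the orthogonal projection of f onto W. Writing g = a_0 + a_1 x + a_2 x^2, the coefficients solve the normal equations G · a = b where
  G_{ij} = <φ_i, φ_j> and b_i = <f, φ_i>, with φ_0 = 1, φ_1 = x, φ_2 = x^2.
G =
  [2, 0, 2/3]
  [0, 2/3, 0]
  [2/3, 0, 2/5],
b = (-98/15, 38/15, -86/35).
Solving gives a_0 = -96/35, a_1 = 19/5, a_2 = -11/7, so
  g(x) = -11*x^2/7 + 19*x/5 - 96/35.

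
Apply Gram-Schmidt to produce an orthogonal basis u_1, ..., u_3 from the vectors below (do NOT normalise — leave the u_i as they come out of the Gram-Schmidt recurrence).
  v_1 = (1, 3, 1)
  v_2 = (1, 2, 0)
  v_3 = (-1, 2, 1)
Orthogonal basis:
  u_1 = (1, 3, 1)
  u_2 = (4/11, 1/11, -7/11)
  u_3 = (-1, 1/2, -1/2)

Apply the Gram-Schmidt recurrence
  u_1 = v_1
  u_i = v_i − Σ_{j<i} ((v_i · u_j) / (u_j · u_j)) · u_j.

Step by step this gives:
  u_1 = (1, 3, 1)
  u_2 = (4/11, 1/11, -7/11)
  u_3 = (-1, 1/2, -1/2)

Orthogonality check:
  u_2 · u_1 = 0 (should be 0)
  u_3 · u_1 = 0 (should be 0)
  u_3 · u_2 = 0 (should be 0)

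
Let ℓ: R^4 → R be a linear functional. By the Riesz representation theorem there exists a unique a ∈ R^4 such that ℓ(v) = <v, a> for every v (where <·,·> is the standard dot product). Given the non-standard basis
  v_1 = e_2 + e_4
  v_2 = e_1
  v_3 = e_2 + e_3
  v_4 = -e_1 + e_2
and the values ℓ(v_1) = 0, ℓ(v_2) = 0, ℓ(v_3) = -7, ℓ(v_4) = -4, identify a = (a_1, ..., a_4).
a = (0, -4, -3, 4)

Write a = (a_1, ..., a_4) in the standard basis. For each basis vector v_i, ℓ(v_i) = <v_i, a> is a linear equation in the a_j's. Collect the n equations into a matrix system V a = ℓ, where row i of V is v_i (expressed in the standard basis). Since V is invertible (lower-triangular with 1s on the diagonal, up to permutation), solve by back-substitution:
  V =
[[0, 1, 0, 1],
 [1, 0, 0, 0],
 [0, 1, 1, 0],
 [-1, 1, 0, 0]]
  V a = (0, 0, -7, -4)
Solving gives a = (0, -4, -3, 4).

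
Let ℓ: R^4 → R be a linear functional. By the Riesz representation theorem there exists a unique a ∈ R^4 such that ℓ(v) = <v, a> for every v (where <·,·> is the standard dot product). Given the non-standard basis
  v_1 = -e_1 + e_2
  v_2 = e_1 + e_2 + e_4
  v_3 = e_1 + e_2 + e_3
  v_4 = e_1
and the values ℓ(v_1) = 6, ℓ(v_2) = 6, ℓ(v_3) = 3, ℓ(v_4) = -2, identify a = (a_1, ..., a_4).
a = (-2, 4, 1, 4)

Write a = (a_1, ..., a_4) in the standard basis. For each basis vector v_i, ℓ(v_i) = <v_i, a> is a linear equation in the a_j's. Collect the n equations into a matrix system V a = ℓ, where row i of V is v_i (expressed in the standard basis). Since V is invertible (lower-triangular with 1s on the diagonal, up to permutation), solve by back-substitution:
  V =
[[-1, 1, 0, 0],
 [1, 1, 0, 1],
 [1, 1, 1, 0],
 [1, 0, 0, 0]]
  V a = (6, 6, 3, -2)
Solving gives a = (-2, 4, 1, 4).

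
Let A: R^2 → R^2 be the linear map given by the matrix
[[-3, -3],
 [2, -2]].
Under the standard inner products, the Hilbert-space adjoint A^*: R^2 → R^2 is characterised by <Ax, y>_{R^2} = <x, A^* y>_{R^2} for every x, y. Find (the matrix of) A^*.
A^* = A^T =
[[-3, 2],
 [-3, -2]]

For real matrices with standard dot products, the defining identity <Ax, y> = <x, A^* y> gives (Ax)^T y = x^T (A^*) y, i.e. x^T A^T y = x^T (A^*) y. Since this holds for all x, y, we must have A^* = A^T. Therefore
A^* =
[[-3, 2],
 [-3, -2]].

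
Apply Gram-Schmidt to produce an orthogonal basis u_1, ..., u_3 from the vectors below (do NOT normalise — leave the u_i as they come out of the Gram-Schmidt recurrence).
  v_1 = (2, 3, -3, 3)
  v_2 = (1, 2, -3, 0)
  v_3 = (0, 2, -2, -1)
Orthogonal basis:
  u_1 = (2, 3, -3, 3)
  u_2 = (-3/31, 11/31, -42/31, -51/31)
  u_3 = (-69/145, 108/145, 49/145, -13/145)

Apply the Gram-Schmidt recurrence
  u_1 = v_1
  u_i = v_i − Σ_{j<i} ((v_i · u_j) / (u_j · u_j)) · u_j.

Step by step this gives:
  u_1 = (2, 3, -3, 3)
  u_2 = (-3/31, 11/31, -42/31, -51/31)
  u_3 = (-69/145, 108/145, 49/145, -13/145)

Orthogonality check:
  u_2 · u_1 = 0 (should be 0)
  u_3 · u_1 = 0 (should be 0)
  u_3 · u_2 = 0 (should be 0)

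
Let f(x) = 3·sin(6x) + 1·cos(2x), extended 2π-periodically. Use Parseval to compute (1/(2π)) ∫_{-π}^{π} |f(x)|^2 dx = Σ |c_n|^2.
Σ |c_n|^2 = 5

Expand |f|^2 and use orthogonality of {sin(nx), cos(mx)} on [-π, π]:
  ∫_{-π}^{π} sin(nx)^2 dx = π, ∫ cos(mx)^2 dx = π, and cross terms integrate to 0.
So ∫_{-π}^{π} f(x)^2 dx = 3^2 · π + 1^2 · π = (9 + 1)π.
Divide by 2π: (9 + 1)/2 = 5.
By Parseval, this equals Σ |c_n|^2.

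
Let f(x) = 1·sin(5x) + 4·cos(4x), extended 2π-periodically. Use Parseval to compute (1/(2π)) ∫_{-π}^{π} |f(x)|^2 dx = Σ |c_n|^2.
Σ |c_n|^2 = 17/2

Expand |f|^2 and use orthogonality of {sin(nx), cos(mx)} on [-π, π]:
  ∫_{-π}^{π} sin(nx)^2 dx = π, ∫ cos(mx)^2 dx = π, and cross terms integrate to 0.
So ∫_{-π}^{π} f(x)^2 dx = 1^2 · π + 4^2 · π = (1 + 16)π.
Divide by 2π: (1 + 16)/2 = 17/2.
By Parseval, this equals Σ |c_n|^2.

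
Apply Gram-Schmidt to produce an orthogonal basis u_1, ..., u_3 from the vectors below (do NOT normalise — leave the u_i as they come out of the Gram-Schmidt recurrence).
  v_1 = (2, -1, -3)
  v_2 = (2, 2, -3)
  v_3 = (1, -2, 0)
Orthogonal basis:
  u_1 = (2, -1, -3)
  u_2 = (3/7, 39/14, -9/14)
  u_3 = (9/13, 0, 6/13)

Apply the Gram-Schmidt recurrence
  u_1 = v_1
  u_i = v_i − Σ_{j<i} ((v_i · u_j) / (u_j · u_j)) · u_j.

Step by step this gives:
  u_1 = (2, -1, -3)
  u_2 = (3/7, 39/14, -9/14)
  u_3 = (9/13, 0, 6/13)

Orthogonality check:
  u_2 · u_1 = 0 (should be 0)
  u_3 · u_1 = 0 (should be 0)
  u_3 · u_2 = 0 (should be 0)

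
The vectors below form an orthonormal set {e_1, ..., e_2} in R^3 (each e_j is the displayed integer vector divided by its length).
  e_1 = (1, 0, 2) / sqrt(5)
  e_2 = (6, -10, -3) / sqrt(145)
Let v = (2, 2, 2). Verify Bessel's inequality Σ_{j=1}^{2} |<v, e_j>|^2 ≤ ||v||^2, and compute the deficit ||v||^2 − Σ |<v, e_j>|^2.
Σ |<v, e_j>|^2 = 248/29; ||v||^2 = 12; deficit = 100/29

Write each e_j = u_j / sqrt(<u_j, u_j>) where u_j is the displayed integer vector. Then <v, e_j> = <v, u_j> / sqrt(<u_j, u_j>), so |<v, e_j>|^2 = <v, u_j>^2 / <u_j, u_j>.
Coefficients: <v, e_1> = 6/sqrt(5), <v, e_2> = -14/sqrt(145).
Square and sum: Σ |<v, e_j>|^2 = 248/29.
Compute ||v||^2 = v·v = 12.
Deficit = 12 − 248/29 = 100/29 ≥ 0, confirming Bessel's inequality. (The deficit equals ||v − Σ <v,e_j> e_j||^2, the squared distance from v to span{e_j}.)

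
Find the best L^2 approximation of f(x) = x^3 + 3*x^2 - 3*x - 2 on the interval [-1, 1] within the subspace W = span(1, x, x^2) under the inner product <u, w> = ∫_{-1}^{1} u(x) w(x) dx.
g(x) = 3*x^2 - 12*x/5 - 2

The best approximation g ∈ W is the orthogonal projection of f onto W. Writing g = a_0 + a_1 x + a_2 x^2, the coefficients solve the normal equations G · a = b where
  G_{ij} = <φ_i, φ_j> and b_i = <f, φ_i>, with φ_0 = 1, φ_1 = x, φ_2 = x^2.
G =
  [2, 0, 2/3]
  [0, 2/3, 0]
  [2/3, 0, 2/5],
b = (-2, -8/5, -2/15).
Solving gives a_0 = -2, a_1 = -12/5, a_2 = 3, so
  g(x) = 3*x^2 - 12*x/5 - 2.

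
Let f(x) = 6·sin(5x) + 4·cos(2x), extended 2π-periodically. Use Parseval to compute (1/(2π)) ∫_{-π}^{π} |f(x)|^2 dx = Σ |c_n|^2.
Σ |c_n|^2 = 26

Expand |f|^2 and use orthogonality of {sin(nx), cos(mx)} on [-π, π]:
  ∫_{-π}^{π} sin(nx)^2 dx = π, ∫ cos(mx)^2 dx = π, and cross terms integrate to 0.
So ∫_{-π}^{π} f(x)^2 dx = 6^2 · π + 4^2 · π = (36 + 16)π.
Divide by 2π: (36 + 16)/2 = 26.
By Parseval, this equals Σ |c_n|^2.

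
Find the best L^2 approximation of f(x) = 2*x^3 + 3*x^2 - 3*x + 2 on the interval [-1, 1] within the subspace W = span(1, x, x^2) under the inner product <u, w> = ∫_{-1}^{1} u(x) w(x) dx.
g(x) = 3*x^2 - 9*x/5 + 2

The best approximation g ∈ W is the orthogonal projection of f onto W. Writing g = a_0 + a_1 x + a_2 x^2, the coefficients solve the normal equations G · a = b where
  G_{ij} = <φ_i, φ_j> and b_i = <f, φ_i>, with φ_0 = 1, φ_1 = x, φ_2 = x^2.
G =
  [2, 0, 2/3]
  [0, 2/3, 0]
  [2/3, 0, 2/5],
b = (6, -6/5, 38/15).
Solving gives a_0 = 2, a_1 = -9/5, a_2 = 3, so
  g(x) = 3*x^2 - 9*x/5 + 2.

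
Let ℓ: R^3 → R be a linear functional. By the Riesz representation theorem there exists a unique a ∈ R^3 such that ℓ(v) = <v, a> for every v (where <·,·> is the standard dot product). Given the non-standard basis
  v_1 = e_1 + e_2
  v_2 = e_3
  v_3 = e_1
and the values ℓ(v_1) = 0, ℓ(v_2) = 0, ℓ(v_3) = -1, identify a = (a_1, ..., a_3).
a = (-1, 1, 0)

Write a = (a_1, ..., a_3) in the standard basis. For each basis vector v_i, ℓ(v_i) = <v_i, a> is a linear equation in the a_j's. Collect the n equations into a matrix system V a = ℓ, where row i of V is v_i (expressed in the standard basis). Since V is invertible (lower-triangular with 1s on the diagonal, up to permutation), solve by back-substitution:
  V =
[[1, 1, 0],
 [0, 0, 1],
 [1, 0, 0]]
  V a = (0, 0, -1)
Solving gives a = (-1, 1, 0).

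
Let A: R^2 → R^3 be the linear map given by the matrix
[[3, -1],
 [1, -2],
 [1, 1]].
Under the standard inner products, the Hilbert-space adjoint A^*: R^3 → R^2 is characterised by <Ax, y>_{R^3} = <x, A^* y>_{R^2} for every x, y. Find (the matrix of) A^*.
A^* = A^T =
[[3, 1, 1],
 [-1, -2, 1]]

For real matrices with standard dot products, the defining identity <Ax, y> = <x, A^* y> gives (Ax)^T y = x^T (A^*) y, i.e. x^T A^T y = x^T (A^*) y. Since this holds for all x, y, we must have A^* = A^T. Therefore
A^* =
[[3, 1, 1],
 [-1, -2, 1]].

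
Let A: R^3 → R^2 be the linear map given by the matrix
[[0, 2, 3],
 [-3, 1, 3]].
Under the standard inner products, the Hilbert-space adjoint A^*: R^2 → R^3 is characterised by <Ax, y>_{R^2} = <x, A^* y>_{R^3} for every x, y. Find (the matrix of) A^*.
A^* = A^T =
[[0, -3],
 [2, 1],
 [3, 3]]

For real matrices with standard dot products, the defining identity <Ax, y> = <x, A^* y> gives (Ax)^T y = x^T (A^*) y, i.e. x^T A^T y = x^T (A^*) y. Since this holds for all x, y, we must have A^* = A^T. Therefore
A^* =
[[0, -3],
 [2, 1],
 [3, 3]].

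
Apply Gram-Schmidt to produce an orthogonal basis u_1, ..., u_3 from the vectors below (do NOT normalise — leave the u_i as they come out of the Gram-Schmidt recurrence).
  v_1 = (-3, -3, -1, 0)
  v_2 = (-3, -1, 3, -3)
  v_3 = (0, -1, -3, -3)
Orthogonal basis:
  u_1 = (-3, -3, -1, 0)
  u_2 = (-30/19, 8/19, 66/19, -3)
  u_3 = (372/451, -9/451, -99/41, -1458/451)

Apply the Gram-Schmidt recurrence
  u_1 = v_1
  u_i = v_i − Σ_{j<i} ((v_i · u_j) / (u_j · u_j)) · u_j.

Step by step this gives:
  u_1 = (-3, -3, -1, 0)
  u_2 = (-30/19, 8/19, 66/19, -3)
  u_3 = (372/451, -9/451, -99/41, -1458/451)

Orthogonality check:
  u_2 · u_1 = 0 (should be 0)
  u_3 · u_1 = 0 (should be 0)
  u_3 · u_2 = 0 (should be 0)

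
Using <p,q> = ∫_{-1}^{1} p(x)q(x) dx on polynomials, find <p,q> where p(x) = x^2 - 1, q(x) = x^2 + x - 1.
<p,q> = 16/15

Expand the product: p(x)·q(x) = x^4 + x^3 - 2*x^2 - x + 1.
∫_{-1}^{1} of each monomial x^k gives [2/(k+1) if k even, 0 if k odd]. Integrating term-by-term (or equivalently evaluating the antiderivative F(x) = x^5/5 + x^4/4 - 2*x^3/3 - x^2/2 + x at the endpoints):
  F(1) − F(−1) = 17/60 − (-47/60) = 16/15.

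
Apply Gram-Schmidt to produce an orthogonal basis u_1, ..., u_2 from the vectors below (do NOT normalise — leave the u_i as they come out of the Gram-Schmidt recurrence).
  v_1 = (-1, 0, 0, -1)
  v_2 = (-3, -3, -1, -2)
Orthogonal basis:
  u_1 = (-1, 0, 0, -1)
  u_2 = (-1/2, -3, -1, 1/2)

Apply the Gram-Schmidt recurrence
  u_1 = v_1
  u_i = v_i − Σ_{j<i} ((v_i · u_j) / (u_j · u_j)) · u_j.

Step by step this gives:
  u_1 = (-1, 0, 0, -1)
  u_2 = (-1/2, -3, -1, 1/2)

Orthogonality check:
  u_2 · u_1 = 0 (should be 0)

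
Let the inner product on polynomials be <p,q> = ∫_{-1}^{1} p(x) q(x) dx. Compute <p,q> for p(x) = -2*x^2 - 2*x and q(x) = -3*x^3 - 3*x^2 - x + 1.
<p,q> = 24/5

Expand the product: p(x)·q(x) = 6*x^5 + 12*x^4 + 8*x^3 - 2*x.
∫_{-1}^{1} of each monomial x^k gives [2/(k+1) if k even, 0 if k odd]. Integrating term-by-term (or equivalently evaluating the antiderivative F(x) = x^6 + 12*x^5/5 + 2*x^4 - x^2 at the endpoints):
  F(1) − F(−1) = 22/5 − (-2/5) = 24/5.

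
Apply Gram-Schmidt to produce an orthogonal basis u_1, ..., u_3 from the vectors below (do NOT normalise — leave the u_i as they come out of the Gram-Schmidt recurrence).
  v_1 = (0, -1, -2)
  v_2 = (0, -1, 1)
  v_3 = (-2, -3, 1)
Orthogonal basis:
  u_1 = (0, -1, -2)
  u_2 = (0, -6/5, 3/5)
  u_3 = (-2, 0, 0)

Apply the Gram-Schmidt recurrence
  u_1 = v_1
  u_i = v_i − Σ_{j<i} ((v_i · u_j) / (u_j · u_j)) · u_j.

Step by step this gives:
  u_1 = (0, -1, -2)
  u_2 = (0, -6/5, 3/5)
  u_3 = (-2, 0, 0)

Orthogonality check:
  u_2 · u_1 = 0 (should be 0)
  u_3 · u_1 = 0 (should be 0)
  u_3 · u_2 = 0 (should be 0)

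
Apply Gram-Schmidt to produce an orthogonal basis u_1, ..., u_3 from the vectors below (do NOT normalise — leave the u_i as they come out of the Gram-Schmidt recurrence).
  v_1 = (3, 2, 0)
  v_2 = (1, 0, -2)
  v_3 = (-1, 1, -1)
Orthogonal basis:
  u_1 = (3, 2, 0)
  u_2 = (4/13, -6/13, -2)
  u_3 = (-6/7, 9/7, -3/7)

Apply the Gram-Schmidt recurrence
  u_1 = v_1
  u_i = v_i − Σ_{j<i} ((v_i · u_j) / (u_j · u_j)) · u_j.

Step by step this gives:
  u_1 = (3, 2, 0)
  u_2 = (4/13, -6/13, -2)
  u_3 = (-6/7, 9/7, -3/7)

Orthogonality check:
  u_2 · u_1 = 0 (should be 0)
  u_3 · u_1 = 0 (should be 0)
  u_3 · u_2 = 0 (should be 0)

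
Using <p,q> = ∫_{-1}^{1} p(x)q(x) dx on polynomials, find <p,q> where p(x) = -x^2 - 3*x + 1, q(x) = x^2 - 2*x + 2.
<p,q> = 104/15

Expand the product: p(x)·q(x) = -x^4 - x^3 + 5*x^2 - 8*x + 2.
∫_{-1}^{1} of each monomial x^k gives [2/(k+1) if k even, 0 if k odd]. Integrating term-by-term (or equivalently evaluating the antiderivative F(x) = -x^5/5 - x^4/4 + 5*x^3/3 - 4*x^2 + 2*x at the endpoints):
  F(1) − F(−1) = -47/60 − (-463/60) = 104/15.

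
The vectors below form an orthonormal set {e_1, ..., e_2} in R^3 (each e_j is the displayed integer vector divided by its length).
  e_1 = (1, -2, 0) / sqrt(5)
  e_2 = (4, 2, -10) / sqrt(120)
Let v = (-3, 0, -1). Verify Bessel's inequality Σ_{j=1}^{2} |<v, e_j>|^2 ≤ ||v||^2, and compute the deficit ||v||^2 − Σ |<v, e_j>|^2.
Σ |<v, e_j>|^2 = 11/6; ||v||^2 = 10; deficit = 49/6

Write each e_j = u_j / sqrt(<u_j, u_j>) where u_j is the displayed integer vector. Then <v, e_j> = <v, u_j> / sqrt(<u_j, u_j>), so |<v, e_j>|^2 = <v, u_j>^2 / <u_j, u_j>.
Coefficients: <v, e_1> = -3/sqrt(5), <v, e_2> = -2/sqrt(120).
Square and sum: Σ |<v, e_j>|^2 = 11/6.
Compute ||v||^2 = v·v = 10.
Deficit = 10 − 11/6 = 49/6 ≥ 0, confirming Bessel's inequality. (The deficit equals ||v − Σ <v,e_j> e_j||^2, the squared distance from v to span{e_j}.)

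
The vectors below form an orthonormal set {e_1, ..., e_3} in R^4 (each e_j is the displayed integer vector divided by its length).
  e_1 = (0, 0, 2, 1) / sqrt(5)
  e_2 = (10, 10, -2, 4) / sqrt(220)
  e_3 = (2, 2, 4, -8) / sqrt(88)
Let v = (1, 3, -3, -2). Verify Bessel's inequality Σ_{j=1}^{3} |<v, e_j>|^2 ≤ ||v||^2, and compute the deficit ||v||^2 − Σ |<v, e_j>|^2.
Σ |<v, e_j>|^2 = 21; ||v||^2 = 23; deficit = 2

Write each e_j = u_j / sqrt(<u_j, u_j>) where u_j is the displayed integer vector. Then <v, e_j> = <v, u_j> / sqrt(<u_j, u_j>), so |<v, e_j>|^2 = <v, u_j>^2 / <u_j, u_j>.
Coefficients: <v, e_1> = -8/sqrt(5), <v, e_2> = 38/sqrt(220), <v, e_3> = 12/sqrt(88).
Square and sum: Σ |<v, e_j>|^2 = 21.
Compute ||v||^2 = v·v = 23.
Deficit = 23 − 21 = 2 ≥ 0, confirming Bessel's inequality. (The deficit equals ||v − Σ <v,e_j> e_j||^2, the squared distance from v to span{e_j}.)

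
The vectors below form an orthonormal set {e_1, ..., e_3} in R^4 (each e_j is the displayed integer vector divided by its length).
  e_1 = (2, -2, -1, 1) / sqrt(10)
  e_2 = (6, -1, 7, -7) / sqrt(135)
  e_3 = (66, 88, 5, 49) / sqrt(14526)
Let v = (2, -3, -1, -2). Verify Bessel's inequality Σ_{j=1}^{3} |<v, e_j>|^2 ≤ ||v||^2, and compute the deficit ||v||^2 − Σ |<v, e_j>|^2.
Σ |<v, e_j>|^2 = 28125*2**(9/31)*3**(2/31)*5**(79/93)*7**(28/93)/16807; ||v||^2 = 18; deficit = 676/269

Write each e_j = u_j / sqrt(<u_j, u_j>) where u_j is the displayed integer vector. Then <v, e_j> = <v, u_j> / sqrt(<u_j, u_j>), so |<v, e_j>|^2 = <v, u_j>^2 / <u_j, u_j>.
Coefficients: <v, e_1> = 9/sqrt(10), <v, e_2> = 22/sqrt(135), <v, e_3> = -235/sqrt(14526).
Square and sum: Σ |<v, e_j>|^2 = 28125*2**(9/31)*3**(2/31)*5**(79/93)*7**(28/93)/16807.
Compute ||v||^2 = v·v = 18.
Deficit = 18 − 28125*2**(9/31)*3**(2/31)*5**(79/93)*7**(28/93)/16807 = 676/269 ≥ 0, confirming Bessel's inequality. (The deficit equals ||v − Σ <v,e_j> e_j||^2, the squared distance from v to span{e_j}.)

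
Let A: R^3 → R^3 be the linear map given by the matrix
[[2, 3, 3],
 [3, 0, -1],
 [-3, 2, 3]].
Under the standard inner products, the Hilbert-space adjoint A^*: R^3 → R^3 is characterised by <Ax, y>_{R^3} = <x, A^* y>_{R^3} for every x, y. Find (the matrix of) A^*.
A^* = A^T =
[[2, 3, -3],
 [3, 0, 2],
 [3, -1, 3]]

For real matrices with standard dot products, the defining identity <Ax, y> = <x, A^* y> gives (Ax)^T y = x^T (A^*) y, i.e. x^T A^T y = x^T (A^*) y. Since this holds for all x, y, we must have A^* = A^T. Therefore
A^* =
[[2, 3, -3],
 [3, 0, 2],
 [3, -1, 3]].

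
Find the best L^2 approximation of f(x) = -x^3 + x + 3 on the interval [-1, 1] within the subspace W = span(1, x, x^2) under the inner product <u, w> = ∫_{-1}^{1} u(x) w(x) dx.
g(x) = 2*x/5 + 3

The best approximation g ∈ W is the orthogonal projection of f onto W. Writing g = a_0 + a_1 x + a_2 x^2, the coefficients solve the normal equations G · a = b where
  G_{ij} = <φ_i, φ_j> and b_i = <f, φ_i>, with φ_0 = 1, φ_1 = x, φ_2 = x^2.
G =
  [2, 0, 2/3]
  [0, 2/3, 0]
  [2/3, 0, 2/5],
b = (6, 4/15, 2).
Solving gives a_0 = 3, a_1 = 2/5, a_2 = 0, so
  g(x) = 2*x/5 + 3.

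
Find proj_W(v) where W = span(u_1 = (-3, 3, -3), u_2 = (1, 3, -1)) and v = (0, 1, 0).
proj_W(v) = (1/6, 5/6, -1/3)

Set up U = [u_1 | ... | u_2] ∈ R^(3×2). The projector onto W = col(U) is P = U (U^T U)^(-1) U^T.
Compute U^T U =
  [27, 9]
  [9, 11],
and U^T v = (3, 3).
Solve U^T U · c = U^T v for the coefficients: c = (1/36, 1/4). The projection is proj_W(v) = U c.
Check: (v - proj_W(v)) · u_1 = 0  (should be 0).
Check: (v - proj_W(v)) · u_2 = 0  (should be 0).
Result: proj_W(v) = (1/6, 5/6, -1/3).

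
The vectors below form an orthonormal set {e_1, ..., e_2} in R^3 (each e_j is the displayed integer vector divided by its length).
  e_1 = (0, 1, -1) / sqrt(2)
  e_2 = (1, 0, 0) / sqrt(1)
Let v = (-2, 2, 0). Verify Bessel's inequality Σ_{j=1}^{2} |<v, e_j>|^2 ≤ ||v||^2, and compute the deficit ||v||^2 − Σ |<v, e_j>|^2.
Σ |<v, e_j>|^2 = 6; ||v||^2 = 8; deficit = 2

Write each e_j = u_j / sqrt(<u_j, u_j>) where u_j is the displayed integer vector. Then <v, e_j> = <v, u_j> / sqrt(<u_j, u_j>), so |<v, e_j>|^2 = <v, u_j>^2 / <u_j, u_j>.
Coefficients: <v, e_1> = 2/sqrt(2), <v, e_2> = -2/sqrt(1).
Square and sum: Σ |<v, e_j>|^2 = 6.
Compute ||v||^2 = v·v = 8.
Deficit = 8 − 6 = 2 ≥ 0, confirming Bessel's inequality. (The deficit equals ||v − Σ <v,e_j> e_j||^2, the squared distance from v to span{e_j}.)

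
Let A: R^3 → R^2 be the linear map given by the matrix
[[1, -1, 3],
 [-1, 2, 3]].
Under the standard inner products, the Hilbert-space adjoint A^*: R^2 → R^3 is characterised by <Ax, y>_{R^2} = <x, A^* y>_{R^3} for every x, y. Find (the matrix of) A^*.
A^* = A^T =
[[1, -1],
 [-1, 2],
 [3, 3]]

For real matrices with standard dot products, the defining identity <Ax, y> = <x, A^* y> gives (Ax)^T y = x^T (A^*) y, i.e. x^T A^T y = x^T (A^*) y. Since this holds for all x, y, we must have A^* = A^T. Therefore
A^* =
[[1, -1],
 [-1, 2],
 [3, 3]].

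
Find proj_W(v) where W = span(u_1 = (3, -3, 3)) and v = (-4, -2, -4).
proj_W(v) = (-2, 2, -2)

Set up U = [u_1 | ... | u_1] ∈ R^(3×1). The projector onto W = col(U) is P = U (U^T U)^(-1) U^T.
Compute U^T U =
  [27],
and U^T v = (-18).
Solve U^T U · c = U^T v for the coefficients: c = (-2/3). The projection is proj_W(v) = U c.
Check: (v - proj_W(v)) · u_1 = 0  (should be 0).
Result: proj_W(v) = (-2, 2, -2).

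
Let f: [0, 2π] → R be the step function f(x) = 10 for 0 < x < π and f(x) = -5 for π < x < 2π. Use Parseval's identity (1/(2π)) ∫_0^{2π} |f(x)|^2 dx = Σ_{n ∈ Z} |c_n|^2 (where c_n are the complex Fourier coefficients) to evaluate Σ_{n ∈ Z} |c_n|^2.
Σ |c_n|^2 = 125/2

Parseval equates the L^2 energy of f (normalised by 1/(2π)) with the ℓ^2 sum of its Fourier coefficients: (1/(2π)) ∫_0^{2π} |f|^2 = Σ |c_n|^2.
Compute the left side: (1/(2π)) [∫_0^π 10^2 dx + ∫_π^{2π} (-5)^2 dx] = (1/(2π)) · (100π + 25π) = (100 + 25)/2 = 125/2.
So Σ_{n ∈ Z} |c_n|^2 = 125/2.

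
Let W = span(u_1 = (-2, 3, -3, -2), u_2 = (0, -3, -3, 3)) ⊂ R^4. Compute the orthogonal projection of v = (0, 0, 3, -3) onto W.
proj_W(v) = (21/37, 99/74, 225/74, -60/37)

Set up U = [u_1 | ... | u_2] ∈ R^(4×2). The projector onto W = col(U) is P = U (U^T U)^(-1) U^T.
Compute U^T U =
  [26, -6]
  [-6, 27],
and U^T v = (-3, -18).
Solve U^T U · c = U^T v for the coefficients: c = (-21/74, -27/37). The projection is proj_W(v) = U c.
Check: (v - proj_W(v)) · u_1 = 0  (should be 0).
Check: (v - proj_W(v)) · u_2 = 0  (should be 0).
Result: proj_W(v) = (21/37, 99/74, 225/74, -60/37).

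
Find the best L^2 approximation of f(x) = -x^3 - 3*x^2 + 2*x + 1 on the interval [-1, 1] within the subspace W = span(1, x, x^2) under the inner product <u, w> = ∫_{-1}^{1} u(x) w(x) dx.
g(x) = -3*x^2 + 7*x/5 + 1

The best approximation g ∈ W is the orthogonal projection of f onto W. Writing g = a_0 + a_1 x + a_2 x^2, the coefficients solve the normal equations G · a = b where
  G_{ij} = <φ_i, φ_j> and b_i = <f, φ_i>, with φ_0 = 1, φ_1 = x, φ_2 = x^2.
G =
  [2, 0, 2/3]
  [0, 2/3, 0]
  [2/3, 0, 2/5],
b = (0, 14/15, -8/15).
Solving gives a_0 = 1, a_1 = 7/5, a_2 = -3, so
  g(x) = -3*x^2 + 7*x/5 + 1.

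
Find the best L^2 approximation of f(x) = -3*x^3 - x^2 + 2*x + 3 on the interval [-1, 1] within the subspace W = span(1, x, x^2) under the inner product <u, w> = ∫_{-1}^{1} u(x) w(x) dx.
g(x) = -x^2 + x/5 + 3

The best approximation g ∈ W is the orthogonal projection of f onto W. Writing g = a_0 + a_1 x + a_2 x^2, the coefficients solve the normal equations G · a = b where
  G_{ij} = <φ_i, φ_j> and b_i = <f, φ_i>, with φ_0 = 1, φ_1 = x, φ_2 = x^2.
G =
  [2, 0, 2/3]
  [0, 2/3, 0]
  [2/3, 0, 2/5],
b = (16/3, 2/15, 8/5).
Solving gives a_0 = 3, a_1 = 1/5, a_2 = -1, so
  g(x) = -x^2 + x/5 + 3.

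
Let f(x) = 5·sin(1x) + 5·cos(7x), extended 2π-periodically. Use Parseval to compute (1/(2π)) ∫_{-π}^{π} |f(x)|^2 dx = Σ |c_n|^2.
Σ |c_n|^2 = 25

Expand |f|^2 and use orthogonality of {sin(nx), cos(mx)} on [-π, π]:
  ∫_{-π}^{π} sin(nx)^2 dx = π, ∫ cos(mx)^2 dx = π, and cross terms integrate to 0.
So ∫_{-π}^{π} f(x)^2 dx = 5^2 · π + 5^2 · π = (25 + 25)π.
Divide by 2π: (25 + 25)/2 = 25.
By Parseval, this equals Σ |c_n|^2.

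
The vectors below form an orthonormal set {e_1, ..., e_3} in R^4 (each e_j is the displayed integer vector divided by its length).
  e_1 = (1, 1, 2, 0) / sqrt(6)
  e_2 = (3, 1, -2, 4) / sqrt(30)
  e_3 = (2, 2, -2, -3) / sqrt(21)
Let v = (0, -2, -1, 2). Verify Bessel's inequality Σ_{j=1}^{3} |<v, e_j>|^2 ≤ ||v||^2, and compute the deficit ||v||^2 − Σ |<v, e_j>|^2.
Σ |<v, e_j>|^2 = 824/105; ||v||^2 = 9; deficit = 121/105

Write each e_j = u_j / sqrt(<u_j, u_j>) where u_j is the displayed integer vector. Then <v, e_j> = <v, u_j> / sqrt(<u_j, u_j>), so |<v, e_j>|^2 = <v, u_j>^2 / <u_j, u_j>.
Coefficients: <v, e_1> = -4/sqrt(6), <v, e_2> = 8/sqrt(30), <v, e_3> = -8/sqrt(21).
Square and sum: Σ |<v, e_j>|^2 = 824/105.
Compute ||v||^2 = v·v = 9.
Deficit = 9 − 824/105 = 121/105 ≥ 0, confirming Bessel's inequality. (The deficit equals ||v − Σ <v,e_j> e_j||^2, the squared distance from v to span{e_j}.)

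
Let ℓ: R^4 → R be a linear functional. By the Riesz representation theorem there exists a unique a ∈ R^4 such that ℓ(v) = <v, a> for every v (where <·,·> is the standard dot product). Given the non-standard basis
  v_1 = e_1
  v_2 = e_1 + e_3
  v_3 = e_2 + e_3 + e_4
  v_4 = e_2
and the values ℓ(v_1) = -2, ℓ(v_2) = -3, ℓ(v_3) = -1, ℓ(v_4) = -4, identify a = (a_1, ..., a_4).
a = (-2, -4, -1, 4)

Write a = (a_1, ..., a_4) in the standard basis. For each basis vector v_i, ℓ(v_i) = <v_i, a> is a linear equation in the a_j's. Collect the n equations into a matrix system V a = ℓ, where row i of V is v_i (expressed in the standard basis). Since V is invertible (lower-triangular with 1s on the diagonal, up to permutation), solve by back-substitution:
  V =
[[1, 0, 0, 0],
 [1, 0, 1, 0],
 [0, 1, 1, 1],
 [0, 1, 0, 0]]
  V a = (-2, -3, -1, -4)
Solving gives a = (-2, -4, -1, 4).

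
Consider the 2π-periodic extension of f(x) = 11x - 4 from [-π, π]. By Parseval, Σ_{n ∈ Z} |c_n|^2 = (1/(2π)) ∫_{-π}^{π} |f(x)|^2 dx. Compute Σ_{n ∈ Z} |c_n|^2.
Σ |c_n|^2 = 121π^2/3 + 16

Expand and integrate term by term over [-π, π]:
  ∫ (11x)^2 dx = 121·(2π^3/3); ∫ 2·11·(-4)·x dx = 0 (odd integrand); ∫ (-4)^2 dx = 16·2π.
So (1/(2π)) ∫_{-π}^{π} (11x - 4)^2 dx = 121π^2/3 + 16 = 121π^2/3 + 16.
Parseval ⇒ Σ |c_n|^2 = 121π^2/3 + 16.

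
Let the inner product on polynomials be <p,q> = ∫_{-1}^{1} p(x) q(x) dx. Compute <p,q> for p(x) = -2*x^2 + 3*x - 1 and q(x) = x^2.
<p,q> = -22/15

Expand the product: p(x)·q(x) = -2*x^4 + 3*x^3 - x^2.
∫_{-1}^{1} of each monomial x^k gives [2/(k+1) if k even, 0 if k odd]. Integrating term-by-term (or equivalently evaluating the antiderivative F(x) = -2*x^5/5 + 3*x^4/4 - x^3/3 at the endpoints):
  F(1) − F(−1) = 1/60 − (89/60) = -22/15.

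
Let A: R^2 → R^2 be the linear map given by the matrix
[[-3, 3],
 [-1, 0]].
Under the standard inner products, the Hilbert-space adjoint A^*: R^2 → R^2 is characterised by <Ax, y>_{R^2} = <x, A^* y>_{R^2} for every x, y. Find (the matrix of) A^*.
A^* = A^T =
[[-3, -1],
 [3, 0]]

For real matrices with standard dot products, the defining identity <Ax, y> = <x, A^* y> gives (Ax)^T y = x^T (A^*) y, i.e. x^T A^T y = x^T (A^*) y. Since this holds for all x, y, we must have A^* = A^T. Therefore
A^* =
[[-3, -1],
 [3, 0]].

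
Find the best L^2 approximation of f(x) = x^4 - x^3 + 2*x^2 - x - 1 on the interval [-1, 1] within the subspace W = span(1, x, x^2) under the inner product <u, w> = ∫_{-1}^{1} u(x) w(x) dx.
g(x) = 20*x^2/7 - 8*x/5 - 38/35

The best approximation g ∈ W is the orthogonal projection of f onto W. Writing g = a_0 + a_1 x + a_2 x^2, the coefficients solve the normal equations G · a = b where
  G_{ij} = <φ_i, φ_j> and b_i = <f, φ_i>, with φ_0 = 1, φ_1 = x, φ_2 = x^2.
G =
  [2, 0, 2/3]
  [0, 2/3, 0]
  [2/3, 0, 2/5],
b = (-4/15, -16/15, 44/105).
Solving gives a_0 = -38/35, a_1 = -8/5, a_2 = 20/7, so
  g(x) = 20*x^2/7 - 8*x/5 - 38/35.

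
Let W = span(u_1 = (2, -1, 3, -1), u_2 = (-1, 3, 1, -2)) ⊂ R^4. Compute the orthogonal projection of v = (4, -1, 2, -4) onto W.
proj_W(v) = (7/3, -2/3, 4, -5/3)

Set up U = [u_1 | ... | u_2] ∈ R^(4×2). The projector onto W = col(U) is P = U (U^T U)^(-1) U^T.
Compute U^T U =
  [15, 0]
  [0, 15],
and U^T v = (19, 3).
Solve U^T U · c = U^T v for the coefficients: c = (19/15, 1/5). The projection is proj_W(v) = U c.
Check: (v - proj_W(v)) · u_1 = 0  (should be 0).
Check: (v - proj_W(v)) · u_2 = 0  (should be 0).
Result: proj_W(v) = (7/3, -2/3, 4, -5/3).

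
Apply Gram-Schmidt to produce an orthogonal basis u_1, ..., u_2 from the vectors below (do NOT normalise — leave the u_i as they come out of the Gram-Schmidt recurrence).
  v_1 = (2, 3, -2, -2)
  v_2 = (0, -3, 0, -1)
Orthogonal basis:
  u_1 = (2, 3, -2, -2)
  u_2 = (2/3, -2, -2/3, -5/3)

Apply the Gram-Schmidt recurrence
  u_1 = v_1
  u_i = v_i − Σ_{j<i} ((v_i · u_j) / (u_j · u_j)) · u_j.

Step by step this gives:
  u_1 = (2, 3, -2, -2)
  u_2 = (2/3, -2, -2/3, -5/3)

Orthogonality check:
  u_2 · u_1 = 0 (should be 0)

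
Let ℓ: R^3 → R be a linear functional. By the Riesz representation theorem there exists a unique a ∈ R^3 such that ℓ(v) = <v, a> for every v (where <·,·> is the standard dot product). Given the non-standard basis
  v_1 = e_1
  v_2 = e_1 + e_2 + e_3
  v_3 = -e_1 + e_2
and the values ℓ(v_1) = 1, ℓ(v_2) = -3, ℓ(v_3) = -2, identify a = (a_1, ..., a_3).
a = (1, -1, -3)

Write a = (a_1, ..., a_3) in the standard basis. For each basis vector v_i, ℓ(v_i) = <v_i, a> is a linear equation in the a_j's. Collect the n equations into a matrix system V a = ℓ, where row i of V is v_i (expressed in the standard basis). Since V is invertible (lower-triangular with 1s on the diagonal, up to permutation), solve by back-substitution:
  V =
[[1, 0, 0],
 [1, 1, 1],
 [-1, 1, 0]]
  V a = (1, -3, -2)
Solving gives a = (1, -1, -3).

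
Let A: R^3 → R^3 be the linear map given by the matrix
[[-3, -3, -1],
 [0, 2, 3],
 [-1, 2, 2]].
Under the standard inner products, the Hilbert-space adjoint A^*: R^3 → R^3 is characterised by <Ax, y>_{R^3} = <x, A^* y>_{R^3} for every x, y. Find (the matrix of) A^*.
A^* = A^T =
[[-3, 0, -1],
 [-3, 2, 2],
 [-1, 3, 2]]

For real matrices with standard dot products, the defining identity <Ax, y> = <x, A^* y> gives (Ax)^T y = x^T (A^*) y, i.e. x^T A^T y = x^T (A^*) y. Since this holds for all x, y, we must have A^* = A^T. Therefore
A^* =
[[-3, 0, -1],
 [-3, 2, 2],
 [-1, 3, 2]].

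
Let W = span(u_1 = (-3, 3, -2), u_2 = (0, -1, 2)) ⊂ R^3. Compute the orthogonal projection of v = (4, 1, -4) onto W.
proj_W(v) = (204/61, 1/61, -274/61)

Set up U = [u_1 | ... | u_2] ∈ R^(3×2). The projector onto W = col(U) is P = U (U^T U)^(-1) U^T.
Compute U^T U =
  [22, -7]
  [-7, 5],
and U^T v = (-1, -9).
Solve U^T U · c = U^T v for the coefficients: c = (-68/61, -205/61). The projection is proj_W(v) = U c.
Check: (v - proj_W(v)) · u_1 = 0  (should be 0).
Check: (v - proj_W(v)) · u_2 = 0  (should be 0).
Result: proj_W(v) = (204/61, 1/61, -274/61).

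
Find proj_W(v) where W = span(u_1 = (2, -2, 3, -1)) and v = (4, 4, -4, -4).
proj_W(v) = (-8/9, 8/9, -4/3, 4/9)

Set up U = [u_1 | ... | u_1] ∈ R^(4×1). The projector onto W = col(U) is P = U (U^T U)^(-1) U^T.
Compute U^T U =
  [18],
and U^T v = (-8).
Solve U^T U · c = U^T v for the coefficients: c = (-4/9). The projection is proj_W(v) = U c.
Check: (v - proj_W(v)) · u_1 = 0  (should be 0).
Result: proj_W(v) = (-8/9, 8/9, -4/3, 4/9).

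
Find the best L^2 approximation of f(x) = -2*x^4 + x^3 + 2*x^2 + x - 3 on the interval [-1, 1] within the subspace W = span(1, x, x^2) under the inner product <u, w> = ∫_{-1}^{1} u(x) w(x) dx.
g(x) = 2*x^2/7 + 8*x/5 - 99/35

The best approximation g ∈ W is the orthogonal projection of f onto W. Writing g = a_0 + a_1 x + a_2 x^2, the coefficients solve the normal equations G · a = b where
  G_{ij} = <φ_i, φ_j> and b_i = <f, φ_i>, with φ_0 = 1, φ_1 = x, φ_2 = x^2.
G =
  [2, 0, 2/3]
  [0, 2/3, 0]
  [2/3, 0, 2/5],
b = (-82/15, 16/15, -62/35).
Solving gives a_0 = -99/35, a_1 = 8/5, a_2 = 2/7, so
  g(x) = 2*x^2/7 + 8*x/5 - 99/35.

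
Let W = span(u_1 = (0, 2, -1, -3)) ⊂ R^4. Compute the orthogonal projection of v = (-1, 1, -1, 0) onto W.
proj_W(v) = (0, 3/7, -3/14, -9/14)

Set up U = [u_1 | ... | u_1] ∈ R^(4×1). The projector onto W = col(U) is P = U (U^T U)^(-1) U^T.
Compute U^T U =
  [14],
and U^T v = (3).
Solve U^T U · c = U^T v for the coefficients: c = (3/14). The projection is proj_W(v) = U c.
Check: (v - proj_W(v)) · u_1 = 0  (should be 0).
Result: proj_W(v) = (0, 3/7, -3/14, -9/14).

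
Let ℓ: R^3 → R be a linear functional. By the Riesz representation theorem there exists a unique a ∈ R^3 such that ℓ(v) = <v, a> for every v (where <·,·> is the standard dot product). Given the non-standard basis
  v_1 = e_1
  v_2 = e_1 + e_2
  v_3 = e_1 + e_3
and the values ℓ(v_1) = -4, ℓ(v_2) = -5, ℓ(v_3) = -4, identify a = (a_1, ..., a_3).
a = (-4, -1, 0)

Write a = (a_1, ..., a_3) in the standard basis. For each basis vector v_i, ℓ(v_i) = <v_i, a> is a linear equation in the a_j's. Collect the n equations into a matrix system V a = ℓ, where row i of V is v_i (expressed in the standard basis). Since V is invertible (lower-triangular with 1s on the diagonal, up to permutation), solve by back-substitution:
  V =
[[1, 0, 0],
 [1, 1, 0],
 [1, 0, 1]]
  V a = (-4, -5, -4)
Solving gives a = (-4, -1, 0).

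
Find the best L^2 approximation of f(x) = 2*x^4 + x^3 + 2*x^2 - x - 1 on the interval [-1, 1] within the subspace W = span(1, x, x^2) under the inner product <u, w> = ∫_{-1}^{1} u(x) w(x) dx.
g(x) = 26*x^2/7 - 2*x/5 - 41/35

The best approximation g ∈ W is the orthogonal projection of f onto W. Writing g = a_0 + a_1 x + a_2 x^2, the coefficients solve the normal equations G · a = b where
  G_{ij} = <φ_i, φ_j> and b_i = <f, φ_i>, with φ_0 = 1, φ_1 = x, φ_2 = x^2.
G =
  [2, 0, 2/3]
  [0, 2/3, 0]
  [2/3, 0, 2/5],
b = (2/15, -4/15, 74/105).
Solving gives a_0 = -41/35, a_1 = -2/5, a_2 = 26/7, so
  g(x) = 26*x^2/7 - 2*x/5 - 41/35.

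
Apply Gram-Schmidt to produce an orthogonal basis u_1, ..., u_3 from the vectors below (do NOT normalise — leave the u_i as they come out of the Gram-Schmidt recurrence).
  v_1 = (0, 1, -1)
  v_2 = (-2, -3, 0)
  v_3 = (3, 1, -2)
Orthogonal basis:
  u_1 = (0, 1, -1)
  u_2 = (-2, -3/2, -3/2)
  u_3 = (33/17, -22/17, -22/17)

Apply the Gram-Schmidt recurrence
  u_1 = v_1
  u_i = v_i − Σ_{j<i} ((v_i · u_j) / (u_j · u_j)) · u_j.

Step by step this gives:
  u_1 = (0, 1, -1)
  u_2 = (-2, -3/2, -3/2)
  u_3 = (33/17, -22/17, -22/17)

Orthogonality check:
  u_2 · u_1 = 0 (should be 0)
  u_3 · u_1 = 0 (should be 0)
  u_3 · u_2 = 0 (should be 0)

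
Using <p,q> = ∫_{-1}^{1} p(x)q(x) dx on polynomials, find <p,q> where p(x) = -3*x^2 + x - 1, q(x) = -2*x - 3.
<p,q> = 32/3

Expand the product: p(x)·q(x) = 6*x^3 + 7*x^2 - x + 3.
∫_{-1}^{1} of each monomial x^k gives [2/(k+1) if k even, 0 if k odd]. Integrating term-by-term (or equivalently evaluating the antiderivative F(x) = 3*x^4/2 + 7*x^3/3 - x^2/2 + 3*x at the endpoints):
  F(1) − F(−1) = 19/3 − (-13/3) = 32/3.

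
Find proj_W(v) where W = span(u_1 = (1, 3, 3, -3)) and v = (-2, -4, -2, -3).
proj_W(v) = (-11/28, -33/28, -33/28, 33/28)

Set up U = [u_1 | ... | u_1] ∈ R^(4×1). The projector onto W = col(U) is P = U (U^T U)^(-1) U^T.
Compute U^T U =
  [28],
and U^T v = (-11).
Solve U^T U · c = U^T v for the coefficients: c = (-11/28). The projection is proj_W(v) = U c.
Check: (v - proj_W(v)) · u_1 = 0  (should be 0).
Result: proj_W(v) = (-11/28, -33/28, -33/28, 33/28).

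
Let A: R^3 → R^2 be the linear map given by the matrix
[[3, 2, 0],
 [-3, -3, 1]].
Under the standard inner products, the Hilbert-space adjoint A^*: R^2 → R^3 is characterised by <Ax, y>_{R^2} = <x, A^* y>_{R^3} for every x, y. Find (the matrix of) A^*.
A^* = A^T =
[[3, -3],
 [2, -3],
 [0, 1]]

For real matrices with standard dot products, the defining identity <Ax, y> = <x, A^* y> gives (Ax)^T y = x^T (A^*) y, i.e. x^T A^T y = x^T (A^*) y. Since this holds for all x, y, we must have A^* = A^T. Therefore
A^* =
[[3, -3],
 [2, -3],
 [0, 1]].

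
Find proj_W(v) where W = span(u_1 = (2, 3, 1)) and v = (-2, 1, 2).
proj_W(v) = (1/7, 3/14, 1/14)

Set up U = [u_1 | ... | u_1] ∈ R^(3×1). The projector onto W = col(U) is P = U (U^T U)^(-1) U^T.
Compute U^T U =
  [14],
and U^T v = (1).
Solve U^T U · c = U^T v for the coefficients: c = (1/14). The projection is proj_W(v) = U c.
Check: (v - proj_W(v)) · u_1 = 0  (should be 0).
Result: proj_W(v) = (1/7, 3/14, 1/14).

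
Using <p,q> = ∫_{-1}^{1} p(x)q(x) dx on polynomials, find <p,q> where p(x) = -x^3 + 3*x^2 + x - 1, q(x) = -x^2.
<p,q> = -8/15

Expand the product: p(x)·q(x) = x^5 - 3*x^4 - x^3 + x^2.
∫_{-1}^{1} of each monomial x^k gives [2/(k+1) if k even, 0 if k odd]. Integrating term-by-term (or equivalently evaluating the antiderivative F(x) = x^6/6 - 3*x^5/5 - x^4/4 + x^3/3 at the endpoints):
  F(1) − F(−1) = -7/20 − (11/60) = -8/15.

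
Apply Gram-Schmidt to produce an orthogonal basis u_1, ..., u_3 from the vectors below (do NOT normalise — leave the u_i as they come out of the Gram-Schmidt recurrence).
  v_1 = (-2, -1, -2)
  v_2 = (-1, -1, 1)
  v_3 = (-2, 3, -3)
Orthogonal basis:
  u_1 = (-2, -1, -2)
  u_2 = (-7/9, -8/9, 11/9)
  u_3 = (-45/26, 30/13, 15/26)

Apply the Gram-Schmidt recurrence
  u_1 = v_1
  u_i = v_i − Σ_{j<i} ((v_i · u_j) / (u_j · u_j)) · u_j.

Step by step this gives:
  u_1 = (-2, -1, -2)
  u_2 = (-7/9, -8/9, 11/9)
  u_3 = (-45/26, 30/13, 15/26)

Orthogonality check:
  u_2 · u_1 = 0 (should be 0)
  u_3 · u_1 = 0 (should be 0)
  u_3 · u_2 = 0 (should be 0)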